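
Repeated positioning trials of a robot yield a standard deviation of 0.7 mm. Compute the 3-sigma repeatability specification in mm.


repeatability = 3*sigma = 3*0.7 = 2.1000

2.1000 mm


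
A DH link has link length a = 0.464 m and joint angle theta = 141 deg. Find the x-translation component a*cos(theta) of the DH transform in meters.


a*cos(theta) = 0.464*cos(141 deg) = -0.3606

-0.3606 m


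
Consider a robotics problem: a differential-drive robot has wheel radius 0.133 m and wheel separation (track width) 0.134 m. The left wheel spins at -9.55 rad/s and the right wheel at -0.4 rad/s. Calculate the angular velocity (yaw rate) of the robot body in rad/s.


omega = r*(wR - wL)/L = 0.133*(-0.4 - (-9.55))/0.134 = 9.0817

9.0817 rad/s


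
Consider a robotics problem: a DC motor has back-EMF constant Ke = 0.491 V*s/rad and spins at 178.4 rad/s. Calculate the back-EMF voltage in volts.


V_emf = Ke * omega = 0.491*178.4 = 87.5944

87.5944 V


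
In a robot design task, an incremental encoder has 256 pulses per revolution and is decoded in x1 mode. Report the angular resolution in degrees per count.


resolution = 360 / (PPR * 1) = 360 / 256 = 1.4062

1.4062 degrees


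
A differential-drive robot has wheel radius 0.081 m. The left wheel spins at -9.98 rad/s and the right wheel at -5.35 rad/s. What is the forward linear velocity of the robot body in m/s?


v = r*(wR + wL)/2 = 0.081*(-5.35 + -9.98)/2 = -0.6209

-0.6209 m/s


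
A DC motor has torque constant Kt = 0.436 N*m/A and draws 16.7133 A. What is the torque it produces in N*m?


tau = Kt * I = 0.436*16.7133 = 7.2870

7.2870 N*m


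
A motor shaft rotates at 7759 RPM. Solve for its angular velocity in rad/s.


omega = 7759 * 2*pi/60 = 812.5206

812.5206 rad/s


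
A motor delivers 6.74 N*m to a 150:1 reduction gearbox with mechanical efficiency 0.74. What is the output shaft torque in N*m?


tau_out = tau_in * N * eta = 6.74 * 150 * 0.74 = 748.1400

748.1400 N*m


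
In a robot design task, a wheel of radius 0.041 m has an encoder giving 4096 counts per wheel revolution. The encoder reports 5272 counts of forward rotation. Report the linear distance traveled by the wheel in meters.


revs = 5272/4096 = 1.287109
d = revs * 2*pi*r = 1.287109 * 2*pi*0.041 = 0.3316

0.3316 m


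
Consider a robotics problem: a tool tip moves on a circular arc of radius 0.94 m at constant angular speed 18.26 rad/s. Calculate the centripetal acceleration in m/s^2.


a_c = omega^2 * r = 18.26^2 * 0.94 = 313.4219

313.4219 m/s^2


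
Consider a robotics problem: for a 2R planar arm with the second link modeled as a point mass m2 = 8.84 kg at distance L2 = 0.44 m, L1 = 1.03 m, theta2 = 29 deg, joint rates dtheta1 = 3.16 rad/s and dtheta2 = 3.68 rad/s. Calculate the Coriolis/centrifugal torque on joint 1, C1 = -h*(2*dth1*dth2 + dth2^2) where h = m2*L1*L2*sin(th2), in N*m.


h = m2*L1*L2*sin(th2) = 8.84*1.03*0.44*sin(29 deg) = 1.942287
C1 = -h*(2*3.16*3.68 + 3.68^2) = -1.942287*36.8000 = -71.4762

-71.4762 N*m


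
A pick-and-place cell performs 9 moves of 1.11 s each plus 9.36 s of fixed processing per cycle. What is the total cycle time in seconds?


T = 9*1.11 + 9.36 = 19.3500

19.3500 s


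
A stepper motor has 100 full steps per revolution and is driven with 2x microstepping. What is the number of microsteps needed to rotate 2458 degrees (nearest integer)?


step_size = 360/(100*2) = 360/200 = 1.800000 deg
n = 2458/(360/200) = 2458*200/360 = 1365.5556 -> 1366

1366 steps


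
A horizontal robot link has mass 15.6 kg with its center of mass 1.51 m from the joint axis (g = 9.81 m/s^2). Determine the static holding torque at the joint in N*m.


tau = m*g*L = 15.6 * 9.81 * 1.51 = 231.0844

231.0844 N*m


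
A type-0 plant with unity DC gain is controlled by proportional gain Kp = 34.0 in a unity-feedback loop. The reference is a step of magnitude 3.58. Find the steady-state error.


e_ss = R/(1 + Kp) = 3.58/(1 + 34.0) = 3.58/35.0000 = 0.1023

0.1023


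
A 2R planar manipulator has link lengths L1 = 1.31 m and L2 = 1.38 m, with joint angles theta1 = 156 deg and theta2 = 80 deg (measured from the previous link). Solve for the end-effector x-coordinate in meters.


x = L1*cos(th1) + L2*cos(th1+th2) = 1.31*cos(156 deg) + 1.38*cos(236 deg) = -1.9684

-1.9684 m


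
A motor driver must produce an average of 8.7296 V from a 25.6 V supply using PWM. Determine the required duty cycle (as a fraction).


D = V_avg/V_supply = 8.7296/25.6 = 0.3410

0.3410


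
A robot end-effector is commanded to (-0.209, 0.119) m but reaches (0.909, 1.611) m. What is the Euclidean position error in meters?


dx = 0.909 - (-0.209) = 1.1180, dy = 1.611 - (0.119) = 1.4920
err = sqrt(1.249924 + 2.226064) = 1.8644

1.8644 m


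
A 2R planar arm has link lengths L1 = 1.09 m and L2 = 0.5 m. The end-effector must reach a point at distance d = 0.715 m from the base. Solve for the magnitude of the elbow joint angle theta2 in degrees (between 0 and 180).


cos(th2) = (d^2 - L1^2 - L2^2)/(2*L1*L2) = (0.715^2 - 1.09^2 - 0.5^2)/(2*1.09*0.5) = -0.85034404
th2 = acos(-0.85034404) = 148.2491 deg

148.2491 degrees


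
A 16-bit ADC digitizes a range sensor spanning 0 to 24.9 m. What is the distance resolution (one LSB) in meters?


res = range / 2^n = 24.9/2^16 = 24.9/65536 = 3.7994e-04

3.7994e-04 m


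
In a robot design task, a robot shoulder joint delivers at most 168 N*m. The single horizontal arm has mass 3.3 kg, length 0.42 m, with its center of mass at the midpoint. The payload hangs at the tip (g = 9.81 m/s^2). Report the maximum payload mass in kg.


tau_arm = m_arm*g*(L/2) = 3.3*9.81*0.42/2 = 6.7983 N*m
tau_payload = tau_max - tau_arm = 168 - 6.7983 = 161.2017
m_payload = tau_payload / (g*L) = 161.2017 / (9.81*0.42) = 39.1247

39.1247 kg


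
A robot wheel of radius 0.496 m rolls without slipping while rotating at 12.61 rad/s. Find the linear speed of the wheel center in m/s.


v = omega * r = 12.61 * 0.496 = 6.2546

6.2546 m/s


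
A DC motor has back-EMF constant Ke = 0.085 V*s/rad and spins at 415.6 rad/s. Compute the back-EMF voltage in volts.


V_emf = Ke * omega = 0.085*415.6 = 35.3260

35.3260 V


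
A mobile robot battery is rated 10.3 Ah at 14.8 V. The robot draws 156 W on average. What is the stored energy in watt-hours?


E = capacity * V = 10.3*14.8 = 152.4400

152.4400 Wh


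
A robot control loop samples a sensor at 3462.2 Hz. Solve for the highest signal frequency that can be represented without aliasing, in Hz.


f_max = f_s/2 = 3462.2/2 = 1731.1000

1731.1000 Hz


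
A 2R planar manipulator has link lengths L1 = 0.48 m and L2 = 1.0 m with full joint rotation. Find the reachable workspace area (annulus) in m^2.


r_max = L1 + L2 = 1.4800, r_min = |L1 - L2| = 0.5200
A = pi*(r_max^2 - r_min^2) = pi*(2.1904 - 0.2704) = 6.0319

6.0319 m^2


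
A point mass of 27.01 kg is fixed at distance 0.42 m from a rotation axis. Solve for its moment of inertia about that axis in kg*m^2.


I = m*r^2 = 27.01*0.42^2 = 4.7646

4.7646 kg*m^2


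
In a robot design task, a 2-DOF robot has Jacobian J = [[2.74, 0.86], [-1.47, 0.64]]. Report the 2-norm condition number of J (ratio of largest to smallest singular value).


JJ^T eigenvalues: trace(JJ^T) = 10.8177, det(JJ^T) = det(J)^2 = 9.10711684
s_max^2 = (10.8177 + sqrt(80.59416593))/2 = 9.89756268
s_min^2 = (10.8177 - sqrt(80.59416593))/2 = 0.92013732
kappa = s_max/s_min = sqrt(9.89756268/0.92013732) = 3.2797

3.2797


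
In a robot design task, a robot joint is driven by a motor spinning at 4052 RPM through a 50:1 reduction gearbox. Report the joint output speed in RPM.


omega_joint = omega_motor / N = 4052 / 50 = 81.0400

81.0400 RPM


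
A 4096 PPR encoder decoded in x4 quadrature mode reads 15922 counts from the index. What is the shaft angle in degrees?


angle = counts * 360 / (PPR*4) = 15922 * 360 / 16384 = 349.8486

349.8486 degrees


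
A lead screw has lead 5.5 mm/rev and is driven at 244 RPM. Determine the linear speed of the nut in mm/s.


v = lead * (RPM/60) = 5.5*244/60 = 22.3667

22.3667 mm/s


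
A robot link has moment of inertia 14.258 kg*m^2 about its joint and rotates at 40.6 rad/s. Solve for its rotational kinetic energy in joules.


KE = (1/2)*I*omega^2 = 0.5*14.258*40.6^2 = 11751.1584

11751.1584 J


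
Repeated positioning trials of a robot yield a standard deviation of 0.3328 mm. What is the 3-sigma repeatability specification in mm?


repeatability = 3*sigma = 3*0.3328 = 0.9984

0.9984 mm


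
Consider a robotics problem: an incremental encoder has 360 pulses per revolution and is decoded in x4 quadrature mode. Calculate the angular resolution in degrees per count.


resolution = 360 / (PPR * 4) = 360 / 1440 = 0.2500

0.2500 degrees


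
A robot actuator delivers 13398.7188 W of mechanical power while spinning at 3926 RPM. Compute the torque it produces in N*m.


omega = 3926 * 2*pi/60 = 411.129759 rad/s
tau = P / omega = 13398.7188 / 411.129759 = 32.5900

32.5900 N*m


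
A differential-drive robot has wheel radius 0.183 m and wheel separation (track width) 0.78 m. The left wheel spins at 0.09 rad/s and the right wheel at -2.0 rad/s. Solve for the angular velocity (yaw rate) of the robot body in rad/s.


omega = r*(wR - wL)/L = 0.183*(-2.0 - (0.09))/0.78 = -0.4903

-0.4903 rad/s


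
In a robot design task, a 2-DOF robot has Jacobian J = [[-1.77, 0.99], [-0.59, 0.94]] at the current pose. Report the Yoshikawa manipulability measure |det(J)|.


det(J) = -1.77*0.94 - (0.99)*(-0.59) = -1.0797
|det(J)| = 1.0797

1.0797


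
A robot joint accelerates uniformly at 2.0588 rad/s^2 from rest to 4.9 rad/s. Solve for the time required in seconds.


t = delta_omega / alpha = 4.9 / 2.0588 = 2.3800

2.3800 s


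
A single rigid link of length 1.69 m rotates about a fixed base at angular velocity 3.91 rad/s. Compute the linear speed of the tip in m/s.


v = L*omega = 1.69 * 3.91 = 6.6079

6.6079 m/s


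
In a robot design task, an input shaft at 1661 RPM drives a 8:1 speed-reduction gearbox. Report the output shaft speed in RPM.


omega_out = omega_in / N = 1661 / 8 = 207.6250

207.6250 RPM


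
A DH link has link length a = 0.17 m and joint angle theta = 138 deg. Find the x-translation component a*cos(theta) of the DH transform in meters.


a*cos(theta) = 0.17*cos(138 deg) = -0.1263

-0.1263 m


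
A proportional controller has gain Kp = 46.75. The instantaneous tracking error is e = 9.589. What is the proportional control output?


u_P = Kp * e = 46.75 * 9.589 = 448.2858

448.2858


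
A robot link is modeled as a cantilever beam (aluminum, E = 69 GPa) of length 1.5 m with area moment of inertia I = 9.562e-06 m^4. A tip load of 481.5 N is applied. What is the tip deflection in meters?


delta = F*L^3/(3*E*I) = 481.5*1.5^3/(3*6.900e+10*9.562e-06)
      = 1625.0625/1979334 = 8.2101e-04

8.2101e-04 m


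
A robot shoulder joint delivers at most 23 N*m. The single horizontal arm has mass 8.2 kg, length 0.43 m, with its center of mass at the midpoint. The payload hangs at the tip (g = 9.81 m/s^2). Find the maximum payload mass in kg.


tau_arm = m_arm*g*(L/2) = 8.2*9.81*0.43/2 = 17.2950 N*m
tau_payload = tau_max - tau_arm = 23 - 17.2950 = 5.7050
m_payload = tau_payload / (g*L) = 5.7050 / (9.81*0.43) = 1.3524

1.3524 kg


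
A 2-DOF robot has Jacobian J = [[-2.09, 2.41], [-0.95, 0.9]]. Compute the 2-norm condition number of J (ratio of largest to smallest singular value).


JJ^T eigenvalues: trace(JJ^T) = 11.8887, det(JJ^T) = det(J)^2 = 0.16687225
s_max^2 = (11.8887 + sqrt(140.67369869))/2 = 11.87464718
s_min^2 = (11.8887 - sqrt(140.67369869))/2 = 0.01405282
kappa = s_max/s_min = sqrt(11.87464718/0.01405282) = 29.0689

29.0689


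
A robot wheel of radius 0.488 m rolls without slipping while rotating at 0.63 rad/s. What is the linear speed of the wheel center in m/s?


v = omega * r = 0.63 * 0.488 = 0.3074

0.3074 m/s


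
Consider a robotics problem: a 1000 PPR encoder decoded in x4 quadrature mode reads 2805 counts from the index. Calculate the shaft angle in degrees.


angle = counts * 360 / (PPR*4) = 2805 * 360 / 4000 = 252.4500

252.4500 degrees


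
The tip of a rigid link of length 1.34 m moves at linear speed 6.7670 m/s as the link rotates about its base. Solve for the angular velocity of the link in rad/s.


omega = v / L = 6.7670 / 1.34 = 5.0500

5.0500 rad/s


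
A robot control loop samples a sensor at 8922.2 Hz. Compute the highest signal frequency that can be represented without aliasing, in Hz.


f_max = f_s/2 = 8922.2/2 = 4461.1000

4461.1000 Hz


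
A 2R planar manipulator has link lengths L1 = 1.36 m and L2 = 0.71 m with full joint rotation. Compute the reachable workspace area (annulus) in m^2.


r_max = L1 + L2 = 2.0700, r_min = |L1 - L2| = 0.6500
A = pi*(r_max^2 - r_min^2) = pi*(4.2849 - 0.4225) = 12.1341

12.1341 m^2


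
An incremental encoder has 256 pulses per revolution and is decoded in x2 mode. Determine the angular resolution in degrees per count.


resolution = 360 / (PPR * 2) = 360 / 512 = 0.7031

0.7031 degrees


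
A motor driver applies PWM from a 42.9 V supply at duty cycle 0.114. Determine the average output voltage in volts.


V_avg = V_supply * D = 42.9*0.114 = 4.8906

4.8906 V


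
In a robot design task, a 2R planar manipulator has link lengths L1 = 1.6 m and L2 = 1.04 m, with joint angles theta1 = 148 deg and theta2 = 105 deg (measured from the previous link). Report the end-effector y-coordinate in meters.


y = L1*sin(th1) + L2*sin(th1+th2) = 1.6*sin(148 deg) + 1.04*sin(253 deg) = -0.1467

-0.1467 m


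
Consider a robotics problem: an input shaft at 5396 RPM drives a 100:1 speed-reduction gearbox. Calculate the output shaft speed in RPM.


omega_out = omega_in / N = 5396 / 100 = 53.9600

53.9600 RPM


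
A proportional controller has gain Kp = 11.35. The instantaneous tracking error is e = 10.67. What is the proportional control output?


u_P = Kp * e = 11.35 * 10.67 = 121.1045

121.1045


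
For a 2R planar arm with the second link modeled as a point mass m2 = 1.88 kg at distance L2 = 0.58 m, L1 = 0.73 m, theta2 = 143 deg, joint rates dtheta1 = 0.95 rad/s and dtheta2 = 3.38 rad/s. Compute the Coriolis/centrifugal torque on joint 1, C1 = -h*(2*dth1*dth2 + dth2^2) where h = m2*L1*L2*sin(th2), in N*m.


h = m2*L1*L2*sin(th2) = 1.88*0.73*0.58*sin(143 deg) = 0.479040
C1 = -h*(2*0.95*3.38 + 3.38^2) = -0.479040*17.8464 = -8.5491

-8.5491 N*m


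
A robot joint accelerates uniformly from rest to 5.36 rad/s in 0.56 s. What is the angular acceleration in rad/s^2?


alpha = delta_omega / t = 5.36 / 0.56 = 9.5714

9.5714 rad/s^2


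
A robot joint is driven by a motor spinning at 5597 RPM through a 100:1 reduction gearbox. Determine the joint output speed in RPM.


omega_joint = omega_motor / N = 5597 / 100 = 55.9700

55.9700 RPM


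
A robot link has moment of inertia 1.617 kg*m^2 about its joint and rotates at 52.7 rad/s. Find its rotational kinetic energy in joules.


KE = (1/2)*I*omega^2 = 0.5*1.617*52.7^2 = 2245.4390

2245.4390 J


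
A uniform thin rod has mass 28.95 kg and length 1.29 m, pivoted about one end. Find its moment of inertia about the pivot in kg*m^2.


I = (1/3)*m*L^2 = (1/3)*28.95*1.29^2 = 16.0586

16.0586 kg*m^2


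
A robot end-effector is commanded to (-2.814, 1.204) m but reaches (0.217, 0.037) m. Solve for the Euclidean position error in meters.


dx = 0.217 - (-2.814) = 3.0310, dy = 0.037 - (1.204) = -1.1670
err = sqrt(9.186961 + 1.361889) = 3.2479

3.2479 m


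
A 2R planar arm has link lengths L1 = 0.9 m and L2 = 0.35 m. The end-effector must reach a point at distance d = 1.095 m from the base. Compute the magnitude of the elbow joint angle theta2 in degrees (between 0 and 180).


cos(th2) = (d^2 - L1^2 - L2^2)/(2*L1*L2) = (1.095^2 - 0.9^2 - 0.35^2)/(2*0.9*0.35) = 0.42305556
th2 = acos(0.42305556) = 64.9724 deg

64.9724 degrees


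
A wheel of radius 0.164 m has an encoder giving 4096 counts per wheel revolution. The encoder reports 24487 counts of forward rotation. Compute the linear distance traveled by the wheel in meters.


revs = 24487/4096 = 5.978271
d = revs * 2*pi*r = 5.978271 * 2*pi*0.164 = 6.1603

6.1603 m


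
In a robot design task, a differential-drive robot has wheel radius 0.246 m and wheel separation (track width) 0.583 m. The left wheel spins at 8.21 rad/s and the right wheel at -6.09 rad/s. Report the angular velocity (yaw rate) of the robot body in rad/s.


omega = r*(wR - wL)/L = 0.246*(-6.09 - (8.21))/0.583 = -6.0340

-6.0340 rad/s


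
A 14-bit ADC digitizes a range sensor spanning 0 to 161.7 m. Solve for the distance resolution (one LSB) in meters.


res = range / 2^n = 161.7/2^14 = 161.7/16384 = 0.0099

0.0099 m


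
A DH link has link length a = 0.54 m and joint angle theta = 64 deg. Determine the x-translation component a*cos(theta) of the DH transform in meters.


a*cos(theta) = 0.54*cos(64 deg) = 0.2367

0.2367 m


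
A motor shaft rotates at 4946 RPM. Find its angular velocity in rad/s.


omega = 4946 * 2*pi/60 = 517.9439

517.9439 rad/s


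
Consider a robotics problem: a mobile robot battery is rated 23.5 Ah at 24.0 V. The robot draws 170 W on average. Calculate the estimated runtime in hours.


E = 23.5*24.0 = 564.0000 Wh
t = E/P = 564.0000/170 = 3.3176

3.3176 hours


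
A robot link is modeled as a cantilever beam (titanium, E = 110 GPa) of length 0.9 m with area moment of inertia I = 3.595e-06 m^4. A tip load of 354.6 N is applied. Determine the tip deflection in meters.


delta = F*L^3/(3*E*I) = 354.6*0.9^3/(3*1.100e+11*3.595e-06)
      = 258.5034/1186350 = 2.1790e-04

2.1790e-04 m


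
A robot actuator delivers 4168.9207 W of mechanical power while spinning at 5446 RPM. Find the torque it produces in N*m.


omega = 5446 * 2*pi/60 = 570.303786 rad/s
tau = P / omega = 4168.9207 / 570.303786 = 7.3100

7.3100 N*m


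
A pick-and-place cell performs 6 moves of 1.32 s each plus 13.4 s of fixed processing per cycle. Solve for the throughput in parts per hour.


T_cycle = 6*1.32 + 13.4 = 21.3200 s
rate = 3600/T = 168.8555

168.8555 parts/hour


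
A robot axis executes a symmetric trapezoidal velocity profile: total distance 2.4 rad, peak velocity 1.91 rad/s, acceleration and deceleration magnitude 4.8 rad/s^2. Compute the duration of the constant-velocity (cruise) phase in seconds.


t_acc = v/a = 0.397917 s, d_acc = v^2/(2a) = 0.380010 rad each
d_cruise = 2.4 - 2*0.380010 = 1.639980 rad
t_cruise = d_cruise/v = 1.639980/1.91 = 0.8586

0.8586 s


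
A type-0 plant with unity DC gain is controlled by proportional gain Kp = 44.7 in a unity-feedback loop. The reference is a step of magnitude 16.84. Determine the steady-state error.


e_ss = R/(1 + Kp) = 16.84/(1 + 44.7) = 16.84/45.7000 = 0.3685

0.3685


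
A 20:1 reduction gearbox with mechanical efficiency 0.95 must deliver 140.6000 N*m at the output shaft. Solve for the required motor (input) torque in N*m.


tau_in = tau_out / (N * eta) = 140.6000 / (20 * 0.95) = 7.4000

7.4000 N*m


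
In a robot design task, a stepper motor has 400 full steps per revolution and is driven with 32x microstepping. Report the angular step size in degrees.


step = 360/(400*32) = 360/12800 = 0.0281

0.0281 degrees


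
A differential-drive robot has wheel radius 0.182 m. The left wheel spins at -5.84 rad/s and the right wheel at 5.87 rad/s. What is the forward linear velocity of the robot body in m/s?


v = r*(wR + wL)/2 = 0.182*(5.87 + -5.84)/2 = 0.0027

0.0027 m/s


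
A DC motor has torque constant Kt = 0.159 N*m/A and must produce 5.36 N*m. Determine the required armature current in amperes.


I = tau / Kt = 5.36/0.159 = 33.7107

33.7107 A


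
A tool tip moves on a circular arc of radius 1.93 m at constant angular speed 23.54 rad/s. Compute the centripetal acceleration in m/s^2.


a_c = omega^2 * r = 23.54^2 * 1.93 = 1069.4740

1069.4740 m/s^2


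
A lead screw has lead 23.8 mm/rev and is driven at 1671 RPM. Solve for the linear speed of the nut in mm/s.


v = lead * (RPM/60) = 23.8*1671/60 = 662.8300

662.8300 mm/s


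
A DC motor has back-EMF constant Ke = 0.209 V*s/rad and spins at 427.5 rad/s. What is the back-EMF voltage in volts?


V_emf = Ke * omega = 0.209*427.5 = 89.3475

89.3475 V


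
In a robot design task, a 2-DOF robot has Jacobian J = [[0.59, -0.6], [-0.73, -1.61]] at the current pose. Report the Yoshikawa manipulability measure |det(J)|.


det(J) = 0.59*-1.61 - (-0.6)*(-0.73) = -1.3879
|det(J)| = 1.3879

1.3879


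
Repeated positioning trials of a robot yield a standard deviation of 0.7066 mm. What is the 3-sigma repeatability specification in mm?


repeatability = 3*sigma = 3*0.7066 = 2.1198

2.1198 mm


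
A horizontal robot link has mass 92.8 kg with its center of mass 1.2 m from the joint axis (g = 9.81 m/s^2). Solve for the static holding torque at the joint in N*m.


tau = m*g*L = 92.8 * 9.81 * 1.2 = 1092.4416

1092.4416 N*m


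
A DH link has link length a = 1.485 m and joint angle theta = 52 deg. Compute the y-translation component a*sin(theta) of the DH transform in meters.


a*sin(theta) = 1.485*sin(52 deg) = 1.1702

1.1702 m


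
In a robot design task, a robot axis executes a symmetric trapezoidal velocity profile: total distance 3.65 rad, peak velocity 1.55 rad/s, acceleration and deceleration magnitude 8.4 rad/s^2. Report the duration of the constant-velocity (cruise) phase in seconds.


t_acc = v/a = 0.184524 s, d_acc = v^2/(2a) = 0.143006 rad each
d_cruise = 3.65 - 2*0.143006 = 3.363988 rad
t_cruise = d_cruise/v = 3.363988/1.55 = 2.1703

2.1703 s


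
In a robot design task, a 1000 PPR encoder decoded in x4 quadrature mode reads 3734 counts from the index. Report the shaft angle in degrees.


angle = counts * 360 / (PPR*4) = 3734 * 360 / 4000 = 336.0600

336.0600 degrees


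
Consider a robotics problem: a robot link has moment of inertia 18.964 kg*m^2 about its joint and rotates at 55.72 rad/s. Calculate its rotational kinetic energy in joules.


KE = (1/2)*I*omega^2 = 0.5*18.964*55.72^2 = 29438.9399

29438.9399 J


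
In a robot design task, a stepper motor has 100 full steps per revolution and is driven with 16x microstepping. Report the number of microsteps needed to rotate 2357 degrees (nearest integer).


step_size = 360/(100*16) = 360/1600 = 0.225000 deg
n = 2357/(360/1600) = 2357*1600/360 = 10475.5556 -> 10476

10476 steps


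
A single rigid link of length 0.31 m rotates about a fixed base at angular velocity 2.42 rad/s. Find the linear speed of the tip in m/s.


v = L*omega = 0.31 * 2.42 = 0.7502

0.7502 m/s


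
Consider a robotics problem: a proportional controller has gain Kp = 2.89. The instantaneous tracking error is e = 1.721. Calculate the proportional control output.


u_P = Kp * e = 2.89 * 1.721 = 4.9737

4.9737


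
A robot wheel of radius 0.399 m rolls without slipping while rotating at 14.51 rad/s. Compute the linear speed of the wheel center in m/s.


v = omega * r = 14.51 * 0.399 = 5.7895

5.7895 m/s


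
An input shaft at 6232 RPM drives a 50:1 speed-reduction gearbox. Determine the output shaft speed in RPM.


omega_out = omega_in / N = 6232 / 50 = 124.6400

124.6400 RPM


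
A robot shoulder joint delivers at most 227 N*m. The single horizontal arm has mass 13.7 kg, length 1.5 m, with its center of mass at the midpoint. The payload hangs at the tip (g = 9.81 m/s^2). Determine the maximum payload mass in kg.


tau_arm = m_arm*g*(L/2) = 13.7*9.81*1.5/2 = 100.7977 N*m
tau_payload = tau_max - tau_arm = 227 - 100.7977 = 126.2023
m_payload = tau_payload / (g*L) = 126.2023 / (9.81*1.5) = 8.5764

8.5764 kg


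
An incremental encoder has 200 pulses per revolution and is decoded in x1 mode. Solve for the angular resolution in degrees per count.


resolution = 360 / (PPR * 1) = 360 / 200 = 1.8000

1.8000 degrees


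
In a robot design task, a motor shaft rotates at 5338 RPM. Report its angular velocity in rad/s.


omega = 5338 * 2*pi/60 = 558.9941

558.9941 rad/s


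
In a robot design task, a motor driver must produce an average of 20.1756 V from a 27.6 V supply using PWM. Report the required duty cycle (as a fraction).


D = V_avg/V_supply = 20.1756/27.6 = 0.7310

0.7310


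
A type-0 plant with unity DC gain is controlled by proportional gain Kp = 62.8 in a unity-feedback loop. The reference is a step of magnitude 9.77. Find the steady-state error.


e_ss = R/(1 + Kp) = 9.77/(1 + 62.8) = 9.77/63.8000 = 0.1531

0.1531


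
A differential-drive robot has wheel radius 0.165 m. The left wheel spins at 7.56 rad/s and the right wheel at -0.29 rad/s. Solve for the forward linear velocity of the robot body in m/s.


v = r*(wR + wL)/2 = 0.165*(-0.29 + 7.56)/2 = 0.5998

0.5998 m/s


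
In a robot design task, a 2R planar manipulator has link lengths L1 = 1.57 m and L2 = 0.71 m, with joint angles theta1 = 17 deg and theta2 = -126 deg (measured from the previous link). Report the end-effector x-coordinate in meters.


x = L1*cos(th1) + L2*cos(th1+th2) = 1.57*cos(17 deg) + 0.71*cos(-109 deg) = 1.2702

1.2702 m


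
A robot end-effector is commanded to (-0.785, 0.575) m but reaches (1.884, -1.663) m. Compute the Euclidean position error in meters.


dx = 1.884 - (-0.785) = 2.6690, dy = -1.663 - (0.575) = -2.2380
err = sqrt(7.123561 + 5.008644) = 3.4831

3.4831 m


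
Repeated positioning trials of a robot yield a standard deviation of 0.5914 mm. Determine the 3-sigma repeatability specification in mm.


repeatability = 3*sigma = 3*0.5914 = 1.7742

1.7742 mm


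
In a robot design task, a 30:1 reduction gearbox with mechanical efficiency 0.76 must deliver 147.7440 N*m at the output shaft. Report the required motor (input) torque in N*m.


tau_in = tau_out / (N * eta) = 147.7440 / (30 * 0.76) = 6.4800

6.4800 N*m


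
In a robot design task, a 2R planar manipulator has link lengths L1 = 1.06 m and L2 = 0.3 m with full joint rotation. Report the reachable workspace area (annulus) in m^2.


r_max = L1 + L2 = 1.3600, r_min = |L1 - L2| = 0.7600
A = pi*(r_max^2 - r_min^2) = pi*(1.8496 - 0.5776) = 3.9961

3.9961 m^2


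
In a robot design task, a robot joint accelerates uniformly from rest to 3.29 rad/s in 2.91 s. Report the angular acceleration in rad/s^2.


alpha = delta_omega / t = 3.29 / 2.91 = 1.1306

1.1306 rad/s^2


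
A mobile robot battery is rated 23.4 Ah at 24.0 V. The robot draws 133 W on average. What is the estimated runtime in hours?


E = 23.4*24.0 = 561.6000 Wh
t = E/P = 561.6000/133 = 4.2226

4.2226 hours


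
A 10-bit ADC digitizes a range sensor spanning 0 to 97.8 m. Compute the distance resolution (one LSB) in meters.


res = range / 2^n = 97.8/2^10 = 97.8/1024 = 0.0955

0.0955 m


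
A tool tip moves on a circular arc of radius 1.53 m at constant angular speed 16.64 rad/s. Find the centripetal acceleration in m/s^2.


a_c = omega^2 * r = 16.64^2 * 1.53 = 423.6411

423.6411 m/s^2


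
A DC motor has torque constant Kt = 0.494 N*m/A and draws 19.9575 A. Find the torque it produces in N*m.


tau = Kt * I = 0.494*19.9575 = 9.8590

9.8590 N*m


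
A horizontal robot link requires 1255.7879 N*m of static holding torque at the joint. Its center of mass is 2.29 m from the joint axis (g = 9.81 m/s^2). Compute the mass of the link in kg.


m = tau / (g*L) = 1255.7879 / (9.81 * 2.29) = 55.9000

55.9000 kg


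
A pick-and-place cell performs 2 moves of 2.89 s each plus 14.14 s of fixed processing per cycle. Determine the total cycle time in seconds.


T = 2*2.89 + 14.14 = 19.9200

19.9200 s


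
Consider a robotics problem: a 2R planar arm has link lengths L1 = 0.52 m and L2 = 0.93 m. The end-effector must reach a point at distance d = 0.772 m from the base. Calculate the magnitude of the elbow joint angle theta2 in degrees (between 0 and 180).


cos(th2) = (d^2 - L1^2 - L2^2)/(2*L1*L2) = (0.772^2 - 0.52^2 - 0.93^2)/(2*0.52*0.93) = -0.55760546
th2 = acos(-0.55760546) = 123.8904 deg

123.8904 degrees


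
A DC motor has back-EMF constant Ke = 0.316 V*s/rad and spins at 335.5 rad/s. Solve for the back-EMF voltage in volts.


V_emf = Ke * omega = 0.316*335.5 = 106.0180

106.0180 V


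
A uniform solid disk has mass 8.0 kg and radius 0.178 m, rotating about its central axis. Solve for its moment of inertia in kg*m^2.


I = (1/2)*m*R^2 = 0.5*8.0*0.178^2 = 0.1267

0.1267 kg*m^2


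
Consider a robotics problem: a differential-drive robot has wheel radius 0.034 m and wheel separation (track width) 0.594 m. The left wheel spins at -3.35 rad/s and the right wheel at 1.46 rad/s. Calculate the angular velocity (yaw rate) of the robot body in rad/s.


omega = r*(wR - wL)/L = 0.034*(1.46 - (-3.35))/0.594 = 0.2753

0.2753 rad/s


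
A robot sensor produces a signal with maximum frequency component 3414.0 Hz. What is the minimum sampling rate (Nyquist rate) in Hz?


f_s,min = 2*f_max = 2*3414.0 = 6828.0000

6828.0000 Hz


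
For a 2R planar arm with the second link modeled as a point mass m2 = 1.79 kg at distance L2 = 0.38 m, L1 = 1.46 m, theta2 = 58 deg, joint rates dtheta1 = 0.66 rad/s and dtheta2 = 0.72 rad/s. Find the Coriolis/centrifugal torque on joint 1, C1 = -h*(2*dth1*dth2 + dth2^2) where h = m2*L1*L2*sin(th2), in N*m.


h = m2*L1*L2*sin(th2) = 1.79*1.46*0.38*sin(58 deg) = 0.842190
C1 = -h*(2*0.66*0.72 + 0.72^2) = -0.842190*1.4688 = -1.2370

-1.2370 N*m


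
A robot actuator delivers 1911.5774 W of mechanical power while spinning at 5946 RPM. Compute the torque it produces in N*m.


omega = 5946 * 2*pi/60 = 622.663664 rad/s
tau = P / omega = 1911.5774 / 622.663664 = 3.0700

3.0700 N*m


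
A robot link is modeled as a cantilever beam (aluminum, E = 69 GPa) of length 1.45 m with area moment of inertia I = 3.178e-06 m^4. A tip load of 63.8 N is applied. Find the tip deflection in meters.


delta = F*L^3/(3*E*I) = 63.8*1.45^3/(3*6.900e+10*3.178e-06)
      = 194.502275/657846 = 2.9567e-04

2.9567e-04 m


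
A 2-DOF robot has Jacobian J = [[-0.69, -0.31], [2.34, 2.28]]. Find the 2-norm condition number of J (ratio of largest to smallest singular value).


JJ^T eigenvalues: trace(JJ^T) = 11.2462, det(JJ^T) = det(J)^2 = 0.71876484
s_max^2 = (11.2462 + sqrt(123.60195508))/2 = 11.18192081
s_min^2 = (11.2462 - sqrt(123.60195508))/2 = 0.06427919
kappa = s_max/s_min = sqrt(11.18192081/0.06427919) = 13.1893

13.1893


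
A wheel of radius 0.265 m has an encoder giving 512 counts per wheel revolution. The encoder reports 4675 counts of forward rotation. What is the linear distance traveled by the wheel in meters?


revs = 4675/512 = 9.130859
d = revs * 2*pi*r = 9.130859 * 2*pi*0.265 = 15.2033

15.2033 m


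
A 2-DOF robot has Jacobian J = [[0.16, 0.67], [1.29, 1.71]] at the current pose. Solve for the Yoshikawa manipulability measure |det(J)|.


det(J) = 0.16*1.71 - (0.67)*(1.29) = -0.5907
|det(J)| = 0.5907

0.5907


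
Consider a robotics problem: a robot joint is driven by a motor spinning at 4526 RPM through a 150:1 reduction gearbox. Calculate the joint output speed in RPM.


omega_joint = omega_motor / N = 4526 / 150 = 30.1733

30.1733 RPM


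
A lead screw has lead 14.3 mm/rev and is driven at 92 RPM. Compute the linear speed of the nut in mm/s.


v = lead * (RPM/60) = 14.3*92/60 = 21.9267

21.9267 mm/s


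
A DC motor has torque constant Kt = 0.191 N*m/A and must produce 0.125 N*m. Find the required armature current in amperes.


I = tau / Kt = 0.125/0.191 = 0.6545

0.6545 A


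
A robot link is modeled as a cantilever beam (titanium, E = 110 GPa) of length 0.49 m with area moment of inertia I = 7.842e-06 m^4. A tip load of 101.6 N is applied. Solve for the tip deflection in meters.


delta = F*L^3/(3*E*I) = 101.6*0.49^3/(3*1.100e+11*7.842e-06)
      = 11.9531384/2587860 = 4.6189e-06

4.6189e-06 m


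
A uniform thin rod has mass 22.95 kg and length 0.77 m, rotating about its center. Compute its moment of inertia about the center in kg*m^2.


I = (1/12)*m*L^2 = (1/12)*22.95*0.77^2 = 1.1339

1.1339 kg*m^2


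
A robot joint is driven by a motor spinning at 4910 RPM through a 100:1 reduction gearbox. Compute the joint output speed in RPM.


omega_joint = omega_motor / N = 4910 / 100 = 49.1000

49.1000 RPM


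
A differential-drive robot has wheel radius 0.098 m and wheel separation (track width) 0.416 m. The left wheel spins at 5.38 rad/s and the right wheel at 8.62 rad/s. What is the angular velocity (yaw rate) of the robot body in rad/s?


omega = r*(wR - wL)/L = 0.098*(8.62 - (5.38))/0.416 = 0.7633

0.7633 rad/s


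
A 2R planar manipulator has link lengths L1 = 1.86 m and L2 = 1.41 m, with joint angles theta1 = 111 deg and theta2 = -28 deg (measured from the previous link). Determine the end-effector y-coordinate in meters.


y = L1*sin(th1) + L2*sin(th1+th2) = 1.86*sin(111 deg) + 1.41*sin(83 deg) = 3.1359

3.1359 m


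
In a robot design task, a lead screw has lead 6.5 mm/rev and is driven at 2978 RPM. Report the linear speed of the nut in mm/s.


v = lead * (RPM/60) = 6.5*2978/60 = 322.6167

322.6167 mm/s


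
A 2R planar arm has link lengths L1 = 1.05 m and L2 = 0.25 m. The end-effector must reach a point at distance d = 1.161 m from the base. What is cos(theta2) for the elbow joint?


cos(th2) = (d^2 - L1^2 - L2^2)/(2*L1*L2) = (1.161^2 - 1.05^2 - 0.25^2)/(2*1.05*0.25) = 0.3484

0.3484


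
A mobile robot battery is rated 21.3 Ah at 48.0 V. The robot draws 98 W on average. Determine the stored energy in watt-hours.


E = capacity * V = 21.3*48.0 = 1022.4000

1022.4000 Wh


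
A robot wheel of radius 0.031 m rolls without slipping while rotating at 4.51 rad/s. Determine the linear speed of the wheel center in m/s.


v = omega * r = 4.51 * 0.031 = 0.1398

0.1398 m/s


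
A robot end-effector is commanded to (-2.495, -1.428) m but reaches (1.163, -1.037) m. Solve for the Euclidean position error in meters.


dx = 1.163 - (-2.495) = 3.6580, dy = -1.037 - (-1.428) = 0.3910
err = sqrt(13.380964 + 0.152881) = 3.6788

3.6788 m


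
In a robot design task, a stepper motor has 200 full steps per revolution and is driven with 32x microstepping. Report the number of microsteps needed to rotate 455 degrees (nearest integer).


step_size = 360/(200*32) = 360/6400 = 0.056250 deg
n = 455/(360/6400) = 455*6400/360 = 8088.8889 -> 8089

8089 steps


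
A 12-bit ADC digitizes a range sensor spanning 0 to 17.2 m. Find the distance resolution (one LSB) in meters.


res = range / 2^n = 17.2/2^12 = 17.2/4096 = 0.0042

0.0042 m


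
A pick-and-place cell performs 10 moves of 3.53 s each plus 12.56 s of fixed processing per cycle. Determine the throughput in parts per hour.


T_cycle = 10*3.53 + 12.56 = 47.8600 s
rate = 3600/T = 75.2194

75.2194 parts/hour


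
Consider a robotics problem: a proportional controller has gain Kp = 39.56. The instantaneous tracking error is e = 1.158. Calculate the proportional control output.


u_P = Kp * e = 39.56 * 1.158 = 45.8105

45.8105


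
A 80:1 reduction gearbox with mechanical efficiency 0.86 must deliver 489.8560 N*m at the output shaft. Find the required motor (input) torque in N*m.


tau_in = tau_out / (N * eta) = 489.8560 / (80 * 0.86) = 7.1200

7.1200 N*m


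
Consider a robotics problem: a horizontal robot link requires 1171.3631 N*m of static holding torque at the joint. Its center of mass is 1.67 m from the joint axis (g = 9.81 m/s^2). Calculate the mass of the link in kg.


m = tau / (g*L) = 1171.3631 / (9.81 * 1.67) = 71.5000

71.5000 kg


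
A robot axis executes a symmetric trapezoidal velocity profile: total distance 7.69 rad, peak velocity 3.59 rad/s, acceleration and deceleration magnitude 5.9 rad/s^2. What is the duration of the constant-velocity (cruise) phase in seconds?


t_acc = v/a = 0.608475 s, d_acc = v^2/(2a) = 1.092212 rad each
d_cruise = 7.69 - 2*1.092212 = 5.505576 rad
t_cruise = d_cruise/v = 5.505576/3.59 = 1.5336

1.5336 s


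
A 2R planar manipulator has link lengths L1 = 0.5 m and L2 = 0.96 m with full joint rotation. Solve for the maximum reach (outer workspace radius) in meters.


r_max = L1 + L2 = 0.5 + 0.96 = 1.4600

1.4600 m


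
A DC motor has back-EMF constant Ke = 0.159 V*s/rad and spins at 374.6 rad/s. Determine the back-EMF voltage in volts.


V_emf = Ke * omega = 0.159*374.6 = 59.5614

59.5614 V


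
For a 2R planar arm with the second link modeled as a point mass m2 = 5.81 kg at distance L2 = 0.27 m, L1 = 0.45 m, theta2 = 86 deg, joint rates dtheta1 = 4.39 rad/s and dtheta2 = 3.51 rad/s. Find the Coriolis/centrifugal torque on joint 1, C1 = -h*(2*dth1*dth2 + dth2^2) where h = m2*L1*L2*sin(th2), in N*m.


h = m2*L1*L2*sin(th2) = 5.81*0.45*0.27*sin(86 deg) = 0.704195
C1 = -h*(2*4.39*3.51 + 3.51^2) = -0.704195*43.1379 = -30.3775

-30.3775 N*m


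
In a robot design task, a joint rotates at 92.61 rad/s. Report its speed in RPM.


RPM = 92.61 * 60/(2*pi) = 884.3604

884.3604 RPM


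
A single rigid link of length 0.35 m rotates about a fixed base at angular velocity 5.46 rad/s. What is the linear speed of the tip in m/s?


v = L*omega = 0.35 * 5.46 = 1.9110

1.9110 m/s


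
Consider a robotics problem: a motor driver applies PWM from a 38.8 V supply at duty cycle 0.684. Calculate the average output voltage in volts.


V_avg = V_supply * D = 38.8*0.684 = 26.5392

26.5392 V


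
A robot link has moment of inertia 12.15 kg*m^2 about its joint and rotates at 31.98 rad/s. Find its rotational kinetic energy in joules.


KE = (1/2)*I*omega^2 = 0.5*12.15*31.98^2 = 6213.0264

6213.0264 J


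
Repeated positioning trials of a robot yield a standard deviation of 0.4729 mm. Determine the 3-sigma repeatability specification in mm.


repeatability = 3*sigma = 3*0.4729 = 1.4187

1.4187 mm


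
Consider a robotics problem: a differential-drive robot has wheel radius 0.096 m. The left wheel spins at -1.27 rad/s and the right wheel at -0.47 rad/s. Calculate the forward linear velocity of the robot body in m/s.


v = r*(wR + wL)/2 = 0.096*(-0.47 + -1.27)/2 = -0.0835

-0.0835 m/s


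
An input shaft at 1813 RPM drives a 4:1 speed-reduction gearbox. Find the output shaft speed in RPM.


omega_out = omega_in / N = 1813 / 4 = 453.2500

453.2500 RPM


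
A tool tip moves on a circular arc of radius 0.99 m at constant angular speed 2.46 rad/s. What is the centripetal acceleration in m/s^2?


a_c = omega^2 * r = 2.46^2 * 0.99 = 5.9911

5.9911 m/s^2


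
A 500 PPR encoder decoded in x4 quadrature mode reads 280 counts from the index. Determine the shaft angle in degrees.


angle = counts * 360 / (PPR*4) = 280 * 360 / 2000 = 50.4000

50.4000 degrees


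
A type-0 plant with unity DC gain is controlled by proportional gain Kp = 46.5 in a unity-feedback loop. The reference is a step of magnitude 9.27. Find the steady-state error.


e_ss = R/(1 + Kp) = 9.27/(1 + 46.5) = 9.27/47.5000 = 0.1952

0.1952


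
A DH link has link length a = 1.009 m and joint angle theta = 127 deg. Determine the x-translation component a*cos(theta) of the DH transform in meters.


a*cos(theta) = 1.009*cos(127 deg) = -0.6072

-0.6072 m


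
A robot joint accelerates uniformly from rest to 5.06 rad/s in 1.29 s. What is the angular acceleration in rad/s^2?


alpha = delta_omega / t = 5.06 / 1.29 = 3.9225

3.9225 rad/s^2


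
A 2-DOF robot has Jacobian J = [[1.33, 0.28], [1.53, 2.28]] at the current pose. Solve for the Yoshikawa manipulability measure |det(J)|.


det(J) = 1.33*2.28 - (0.28)*(1.53) = 2.6040
|det(J)| = 2.6040

2.6040
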